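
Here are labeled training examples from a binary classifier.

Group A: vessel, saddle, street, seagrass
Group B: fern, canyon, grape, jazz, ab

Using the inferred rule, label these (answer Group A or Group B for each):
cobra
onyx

'Group A' ⟺ contains 's'.
cobra: Group B (no 's').
onyx: Group B (no 's').

Group B, Group B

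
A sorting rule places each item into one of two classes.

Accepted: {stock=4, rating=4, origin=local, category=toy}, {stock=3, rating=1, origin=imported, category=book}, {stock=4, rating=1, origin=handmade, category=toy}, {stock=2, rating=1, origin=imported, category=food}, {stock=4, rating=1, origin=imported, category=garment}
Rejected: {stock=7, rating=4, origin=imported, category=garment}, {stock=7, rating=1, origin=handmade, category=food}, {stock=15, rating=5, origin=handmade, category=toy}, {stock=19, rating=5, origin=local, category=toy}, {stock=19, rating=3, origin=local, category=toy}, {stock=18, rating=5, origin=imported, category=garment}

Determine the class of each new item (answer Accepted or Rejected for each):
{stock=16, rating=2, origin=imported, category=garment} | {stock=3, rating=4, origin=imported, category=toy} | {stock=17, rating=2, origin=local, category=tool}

Rejected, Accepted, Rejected

The simplest hypothesis consistent with all the labels is: stock ≤ 4.
{stock=16, rating=2, origin=imported, category=garment}: stock = 16 — does not pass, so Rejected.
{stock=3, rating=4, origin=imported, category=toy}: stock = 3 — has this property, so Accepted.
{stock=17, rating=2, origin=local, category=tool}: stock = 17 — does not pass, so Rejected.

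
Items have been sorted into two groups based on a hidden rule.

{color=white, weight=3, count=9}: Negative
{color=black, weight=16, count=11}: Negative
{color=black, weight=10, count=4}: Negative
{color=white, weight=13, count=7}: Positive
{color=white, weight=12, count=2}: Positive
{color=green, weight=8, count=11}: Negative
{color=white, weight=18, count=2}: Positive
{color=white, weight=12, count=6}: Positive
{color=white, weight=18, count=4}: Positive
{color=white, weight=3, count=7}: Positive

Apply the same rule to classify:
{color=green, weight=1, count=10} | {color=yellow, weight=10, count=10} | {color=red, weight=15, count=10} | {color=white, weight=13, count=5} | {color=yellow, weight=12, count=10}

A rule that fits every label: color is white AND count ≤ 7 — true of each 'Positive' example, false of each 'Negative' one.
{color=green, weight=1, count=10} — color is green, count = 10, hence Negative.
{color=yellow, weight=10, count=10} — color is yellow, count = 10, hence Negative.
{color=red, weight=15, count=10} — color is red, count = 10, hence Negative.
{color=white, weight=13, count=5} — color is white, count = 5, hence Positive.
{color=yellow, weight=12, count=10} — color is yellow, count = 10, hence Negative.

Negative, Negative, Negative, Positive, Negative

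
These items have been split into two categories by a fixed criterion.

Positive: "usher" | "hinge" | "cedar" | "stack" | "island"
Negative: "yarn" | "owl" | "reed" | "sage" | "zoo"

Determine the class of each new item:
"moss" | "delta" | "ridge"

Negative, Positive, Positive

All 'Positive' examples share one property — length ≥ 5 — and every 'Negative' example lacks it.
"moss": Negative (length 4). "delta": Positive (length 5). "ridge": Positive (length 5).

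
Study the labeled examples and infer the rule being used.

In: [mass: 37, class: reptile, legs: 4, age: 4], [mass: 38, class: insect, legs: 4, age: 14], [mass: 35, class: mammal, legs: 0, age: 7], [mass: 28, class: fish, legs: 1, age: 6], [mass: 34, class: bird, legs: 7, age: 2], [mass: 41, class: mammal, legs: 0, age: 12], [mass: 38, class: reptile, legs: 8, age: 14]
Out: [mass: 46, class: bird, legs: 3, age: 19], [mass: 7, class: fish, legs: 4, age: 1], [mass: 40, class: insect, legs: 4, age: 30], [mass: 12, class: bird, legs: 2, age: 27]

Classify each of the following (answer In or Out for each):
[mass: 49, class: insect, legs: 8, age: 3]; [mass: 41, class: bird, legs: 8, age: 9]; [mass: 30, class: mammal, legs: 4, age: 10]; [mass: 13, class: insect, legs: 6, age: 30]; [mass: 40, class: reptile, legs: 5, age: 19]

In, In, In, Out, Out

All 'In' examples share one property — age ≥ 2 AND age ≤ 14 — and every 'Out' example lacks it.
[mass: 49, class: insect, legs: 8, age: 3]: In (age = 3).
[mass: 41, class: bird, legs: 8, age: 9]: In (age = 9).
[mass: 30, class: mammal, legs: 4, age: 10]: In (age = 10).
[mass: 13, class: insect, legs: 6, age: 30]: Out (age = 30).
[mass: 40, class: reptile, legs: 5, age: 19]: Out (age = 19).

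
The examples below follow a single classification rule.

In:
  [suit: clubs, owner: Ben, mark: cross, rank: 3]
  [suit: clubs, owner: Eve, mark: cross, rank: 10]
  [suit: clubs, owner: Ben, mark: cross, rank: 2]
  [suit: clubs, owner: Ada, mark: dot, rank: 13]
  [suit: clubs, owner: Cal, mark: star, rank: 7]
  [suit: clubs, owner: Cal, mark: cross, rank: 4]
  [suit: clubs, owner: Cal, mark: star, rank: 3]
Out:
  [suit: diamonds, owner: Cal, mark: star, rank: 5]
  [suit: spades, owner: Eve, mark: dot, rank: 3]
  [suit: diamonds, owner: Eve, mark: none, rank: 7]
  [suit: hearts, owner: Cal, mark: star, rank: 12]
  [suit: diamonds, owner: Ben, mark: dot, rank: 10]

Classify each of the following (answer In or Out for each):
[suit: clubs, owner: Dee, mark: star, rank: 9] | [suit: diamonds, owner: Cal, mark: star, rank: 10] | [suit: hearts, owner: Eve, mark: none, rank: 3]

The classifier is using: suit is clubs.
In: [suit: clubs, owner: Dee, mark: star, rank: 9], since suit is clubs.
Out: [suit: diamonds, owner: Cal, mark: star, rank: 10], since suit is diamonds.
Out: [suit: hearts, owner: Eve, mark: none, rank: 3], since suit is hearts.

In, Out, Out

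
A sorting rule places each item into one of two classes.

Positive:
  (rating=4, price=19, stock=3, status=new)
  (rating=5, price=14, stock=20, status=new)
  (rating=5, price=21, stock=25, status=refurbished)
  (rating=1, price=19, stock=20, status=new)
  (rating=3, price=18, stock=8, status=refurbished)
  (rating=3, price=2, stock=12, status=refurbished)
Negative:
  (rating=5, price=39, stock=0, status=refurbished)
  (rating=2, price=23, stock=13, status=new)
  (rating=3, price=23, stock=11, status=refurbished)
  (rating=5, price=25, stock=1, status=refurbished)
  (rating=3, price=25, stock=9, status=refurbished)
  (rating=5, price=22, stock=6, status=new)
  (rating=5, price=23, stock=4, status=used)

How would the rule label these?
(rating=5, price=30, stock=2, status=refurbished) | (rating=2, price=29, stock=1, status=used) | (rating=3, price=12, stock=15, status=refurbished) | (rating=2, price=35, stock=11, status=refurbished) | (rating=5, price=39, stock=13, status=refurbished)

All 'Positive' examples share one property — price ≤ 21 — and every 'Negative' example lacks it.
(rating=5, price=30, stock=2, status=refurbished): Negative (price = 30).
(rating=2, price=29, stock=1, status=used): Negative (price = 29).
(rating=3, price=12, stock=15, status=refurbished): Positive (price = 12).
(rating=2, price=35, stock=11, status=refurbished): Negative (price = 35).
(rating=5, price=39, stock=13, status=refurbished): Negative (price = 39).

Negative, Negative, Positive, Negative, Negative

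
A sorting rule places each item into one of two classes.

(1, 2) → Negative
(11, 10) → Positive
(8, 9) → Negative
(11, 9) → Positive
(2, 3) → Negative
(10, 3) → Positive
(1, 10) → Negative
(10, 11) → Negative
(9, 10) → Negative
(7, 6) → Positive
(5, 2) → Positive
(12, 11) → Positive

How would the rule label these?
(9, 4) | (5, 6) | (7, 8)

Positive, Negative, Negative

All 'Positive' examples share one property — first > second — and every 'Negative' example lacks it.
Positive: (9, 4), since 9 > 4.
Negative: (5, 6), since 5 < 6.
Negative: (7, 8), since 7 < 8.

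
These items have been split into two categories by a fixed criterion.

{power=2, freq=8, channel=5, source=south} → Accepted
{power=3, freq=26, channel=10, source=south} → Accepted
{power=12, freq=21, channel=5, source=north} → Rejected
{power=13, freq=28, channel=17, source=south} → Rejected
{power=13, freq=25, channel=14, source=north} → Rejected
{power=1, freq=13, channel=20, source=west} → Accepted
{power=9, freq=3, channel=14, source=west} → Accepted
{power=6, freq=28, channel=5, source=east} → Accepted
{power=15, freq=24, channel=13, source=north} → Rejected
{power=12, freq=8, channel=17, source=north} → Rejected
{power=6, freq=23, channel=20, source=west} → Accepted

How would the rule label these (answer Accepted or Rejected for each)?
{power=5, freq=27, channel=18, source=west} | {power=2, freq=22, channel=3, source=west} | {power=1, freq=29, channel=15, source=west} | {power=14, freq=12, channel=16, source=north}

Accepted, Accepted, Accepted, Rejected

'Accepted' ⟺ power ≤ 9.
Accepted: {power=5, freq=27, channel=18, source=west}, since power = 5.
Accepted: {power=2, freq=22, channel=3, source=west}, since power = 2.
Accepted: {power=1, freq=29, channel=15, source=west}, since power = 1.
Rejected: {power=14, freq=12, channel=16, source=north}, since power = 14.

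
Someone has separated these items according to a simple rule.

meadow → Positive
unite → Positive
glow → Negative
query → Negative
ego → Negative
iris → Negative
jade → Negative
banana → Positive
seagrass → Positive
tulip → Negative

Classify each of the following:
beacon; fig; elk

Positive, Negative, Negative

The pattern is that an item is 'Positive' exactly when: has ≥ 3 vowels.
Positive: beacon, since 3 vowels.
Negative: fig, since 1 vowel.
Negative: elk, since 1 vowel.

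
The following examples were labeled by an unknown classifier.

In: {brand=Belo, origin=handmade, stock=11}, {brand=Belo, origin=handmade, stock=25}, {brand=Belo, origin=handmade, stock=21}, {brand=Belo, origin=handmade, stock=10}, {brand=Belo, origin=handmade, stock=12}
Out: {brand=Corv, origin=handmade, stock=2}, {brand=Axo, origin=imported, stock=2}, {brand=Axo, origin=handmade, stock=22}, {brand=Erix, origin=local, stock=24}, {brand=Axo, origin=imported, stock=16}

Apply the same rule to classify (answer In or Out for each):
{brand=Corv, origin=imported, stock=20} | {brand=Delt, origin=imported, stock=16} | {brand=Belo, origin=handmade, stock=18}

One predicate separates the groups cleanly: brand is Belo.

Out, Out, In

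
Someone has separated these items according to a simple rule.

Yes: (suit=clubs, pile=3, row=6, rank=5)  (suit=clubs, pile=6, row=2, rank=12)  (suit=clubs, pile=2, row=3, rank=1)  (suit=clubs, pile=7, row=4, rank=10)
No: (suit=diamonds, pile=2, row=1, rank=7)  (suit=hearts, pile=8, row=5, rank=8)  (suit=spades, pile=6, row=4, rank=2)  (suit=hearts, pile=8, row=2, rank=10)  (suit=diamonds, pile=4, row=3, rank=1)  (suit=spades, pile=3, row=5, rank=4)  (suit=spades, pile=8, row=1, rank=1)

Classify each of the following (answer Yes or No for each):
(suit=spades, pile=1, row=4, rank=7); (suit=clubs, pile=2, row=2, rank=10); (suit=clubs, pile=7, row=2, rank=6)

Comparing the two groups points to one rule — suit is clubs.
(suit=spades, pile=1, row=4, rank=7): suit is spades, does not fit → No. (suit=clubs, pile=2, row=2, rank=10): suit is clubs, checks out → Yes. (suit=clubs, pile=7, row=2, rank=6): suit is clubs, checks out → Yes.

No, Yes, Yes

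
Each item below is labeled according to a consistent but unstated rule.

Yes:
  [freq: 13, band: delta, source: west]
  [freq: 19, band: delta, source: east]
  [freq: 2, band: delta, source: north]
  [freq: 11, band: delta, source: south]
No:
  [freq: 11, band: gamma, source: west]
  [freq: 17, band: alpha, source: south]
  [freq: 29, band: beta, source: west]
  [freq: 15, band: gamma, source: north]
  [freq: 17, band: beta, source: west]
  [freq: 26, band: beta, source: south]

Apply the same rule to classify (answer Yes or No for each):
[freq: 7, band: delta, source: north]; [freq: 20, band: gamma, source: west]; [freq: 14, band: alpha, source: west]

Yes, No, No

Every 'Yes' example satisfies: band is delta. None of the 'No' examples do.
[freq: 7, band: delta, source: north]: band is delta — meets the rule, so Yes.
[freq: 20, band: gamma, source: west]: band is gamma — lacks this property, so No.
[freq: 14, band: alpha, source: west]: band is alpha — lacks this property, so No.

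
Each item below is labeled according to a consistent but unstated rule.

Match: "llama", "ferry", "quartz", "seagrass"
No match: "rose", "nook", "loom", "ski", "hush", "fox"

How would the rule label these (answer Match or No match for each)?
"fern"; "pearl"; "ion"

No match, Match, No match

The rule appears to be: length ≥ 5.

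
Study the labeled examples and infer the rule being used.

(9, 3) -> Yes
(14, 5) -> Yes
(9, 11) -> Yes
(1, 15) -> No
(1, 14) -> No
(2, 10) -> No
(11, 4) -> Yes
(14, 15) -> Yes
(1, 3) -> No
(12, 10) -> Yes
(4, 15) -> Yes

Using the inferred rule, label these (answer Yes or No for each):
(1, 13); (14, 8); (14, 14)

No, Yes, Yes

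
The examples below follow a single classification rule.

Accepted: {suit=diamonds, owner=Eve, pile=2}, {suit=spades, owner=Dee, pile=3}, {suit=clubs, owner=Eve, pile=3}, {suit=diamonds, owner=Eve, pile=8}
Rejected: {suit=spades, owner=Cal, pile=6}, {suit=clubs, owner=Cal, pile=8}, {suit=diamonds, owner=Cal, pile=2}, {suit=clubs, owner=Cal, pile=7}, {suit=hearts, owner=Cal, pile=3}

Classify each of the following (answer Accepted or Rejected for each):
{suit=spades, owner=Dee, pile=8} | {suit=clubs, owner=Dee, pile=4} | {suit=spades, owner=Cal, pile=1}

One predicate separates the groups cleanly: owner is not Cal.
{suit=spades, owner=Dee, pile=8}: Accepted (owner is Dee).
{suit=clubs, owner=Dee, pile=4}: Accepted (owner is Dee).
{suit=spades, owner=Cal, pile=1}: Rejected (owner is Cal).

Accepted, Accepted, Rejected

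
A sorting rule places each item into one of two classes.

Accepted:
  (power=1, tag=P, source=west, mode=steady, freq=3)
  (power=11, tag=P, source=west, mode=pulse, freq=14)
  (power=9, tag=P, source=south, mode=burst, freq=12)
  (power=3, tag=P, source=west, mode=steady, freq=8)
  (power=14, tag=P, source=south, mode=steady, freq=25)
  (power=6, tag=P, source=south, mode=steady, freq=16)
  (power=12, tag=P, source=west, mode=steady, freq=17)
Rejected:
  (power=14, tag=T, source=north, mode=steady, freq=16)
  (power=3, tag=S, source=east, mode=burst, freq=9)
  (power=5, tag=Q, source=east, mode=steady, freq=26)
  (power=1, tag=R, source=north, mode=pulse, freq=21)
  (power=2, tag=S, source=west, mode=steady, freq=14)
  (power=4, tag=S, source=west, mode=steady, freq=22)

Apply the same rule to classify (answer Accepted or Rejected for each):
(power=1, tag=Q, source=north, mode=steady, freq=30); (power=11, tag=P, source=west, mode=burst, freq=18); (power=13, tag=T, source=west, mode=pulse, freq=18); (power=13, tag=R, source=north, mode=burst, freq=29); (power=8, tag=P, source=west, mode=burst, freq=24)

Rejected, Accepted, Rejected, Rejected, Accepted

The rule appears to be: tag is P.
(power=1, tag=Q, source=north, mode=steady, freq=30) → tag is Q → Rejected.
(power=11, tag=P, source=west, mode=burst, freq=18) → tag is P → Accepted.
(power=13, tag=T, source=west, mode=pulse, freq=18) → tag is T → Rejected.
(power=13, tag=R, source=north, mode=burst, freq=29) → tag is R → Rejected.
(power=8, tag=P, source=west, mode=burst, freq=24) → tag is P → Accepted.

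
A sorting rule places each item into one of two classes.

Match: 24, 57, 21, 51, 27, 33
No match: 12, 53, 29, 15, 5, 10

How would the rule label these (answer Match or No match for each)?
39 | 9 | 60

One predicate separates the groups cleanly: multiple of 3 AND at least 21.
39 — 39 = 3·13, 39 ≥ 21, hence Match. 9 — 9 = 3·3, 9 < 21, hence No match. 60 — 60 = 3·20, 60 ≥ 21, hence Match.

Match, No match, Match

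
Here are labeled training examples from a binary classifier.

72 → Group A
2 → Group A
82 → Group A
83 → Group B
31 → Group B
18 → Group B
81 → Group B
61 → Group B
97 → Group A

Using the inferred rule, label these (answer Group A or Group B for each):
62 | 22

Comparing the two groups points to one rule — ≡ 2 (mod 5).
62 — 62 mod 5 = 2, hence Group A. 22 — 22 mod 5 = 2, hence Group A.

Group A, Group A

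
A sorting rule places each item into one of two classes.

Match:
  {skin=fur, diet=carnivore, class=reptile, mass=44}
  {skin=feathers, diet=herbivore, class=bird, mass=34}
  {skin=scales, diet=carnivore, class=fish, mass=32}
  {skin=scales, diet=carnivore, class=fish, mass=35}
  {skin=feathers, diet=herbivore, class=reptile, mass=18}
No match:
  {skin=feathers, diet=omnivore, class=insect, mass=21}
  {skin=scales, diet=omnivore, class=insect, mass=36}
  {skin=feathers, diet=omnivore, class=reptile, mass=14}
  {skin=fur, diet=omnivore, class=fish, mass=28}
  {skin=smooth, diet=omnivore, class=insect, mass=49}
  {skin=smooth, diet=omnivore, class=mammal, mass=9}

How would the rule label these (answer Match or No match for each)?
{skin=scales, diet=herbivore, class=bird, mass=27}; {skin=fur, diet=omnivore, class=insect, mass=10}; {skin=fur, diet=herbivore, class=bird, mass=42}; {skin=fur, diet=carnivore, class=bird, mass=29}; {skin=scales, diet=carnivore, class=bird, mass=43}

One predicate separates the groups cleanly: diet is not omnivore.
{skin=scales, diet=herbivore, class=bird, mass=27} → diet is herbivore → Match.
{skin=fur, diet=omnivore, class=insect, mass=10} → diet is omnivore → No match.
{skin=fur, diet=herbivore, class=bird, mass=42} → diet is herbivore → Match.
{skin=fur, diet=carnivore, class=bird, mass=29} → diet is carnivore → Match.
{skin=scales, diet=carnivore, class=bird, mass=43} → diet is carnivore → Match.

Match, No match, Match, Match, Match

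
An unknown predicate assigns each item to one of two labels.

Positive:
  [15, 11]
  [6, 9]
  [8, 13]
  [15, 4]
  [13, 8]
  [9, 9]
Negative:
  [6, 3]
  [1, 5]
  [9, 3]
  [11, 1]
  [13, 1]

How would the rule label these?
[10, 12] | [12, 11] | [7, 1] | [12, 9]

Positive, Positive, Negative, Positive

The common property of the 'Positive' items is: sum ≥ 15. No 'Negative' item has it.
[10, 12]: 10+12 = 22, passes → Positive. [12, 11]: 12+11 = 23, passes → Positive. [7, 1]: 7+1 = 8, fails the rule → Negative. [12, 9]: 12+9 = 21, passes → Positive.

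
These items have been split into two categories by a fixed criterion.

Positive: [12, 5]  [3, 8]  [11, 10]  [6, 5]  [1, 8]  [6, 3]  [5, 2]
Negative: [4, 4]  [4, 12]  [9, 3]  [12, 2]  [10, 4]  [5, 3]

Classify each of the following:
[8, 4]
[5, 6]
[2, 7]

Checking candidate rules against both groups, what survives is: sum is odd.
[8, 4] → 8+4 = 12 → Negative. [5, 6] → 5+6 = 11 → Positive. [2, 7] → 2+7 = 9 → Positive.

Negative, Positive, Positive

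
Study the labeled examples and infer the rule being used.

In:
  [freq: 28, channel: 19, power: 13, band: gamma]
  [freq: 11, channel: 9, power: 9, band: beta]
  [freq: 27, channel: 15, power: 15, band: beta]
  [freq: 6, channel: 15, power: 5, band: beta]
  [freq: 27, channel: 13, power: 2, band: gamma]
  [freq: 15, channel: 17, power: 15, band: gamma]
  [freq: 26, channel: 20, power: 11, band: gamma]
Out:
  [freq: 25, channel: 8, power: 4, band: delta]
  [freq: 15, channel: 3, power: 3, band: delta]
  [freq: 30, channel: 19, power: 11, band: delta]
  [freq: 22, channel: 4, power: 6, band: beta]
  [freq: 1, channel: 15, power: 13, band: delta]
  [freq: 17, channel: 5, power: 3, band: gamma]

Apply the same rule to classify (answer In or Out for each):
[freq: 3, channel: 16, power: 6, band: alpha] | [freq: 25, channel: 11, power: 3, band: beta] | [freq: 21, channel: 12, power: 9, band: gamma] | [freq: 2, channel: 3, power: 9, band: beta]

Rule: band is not delta AND channel ≥ 8. This holds for each 'In' example and fails for each 'Out' one.

In, In, In, Out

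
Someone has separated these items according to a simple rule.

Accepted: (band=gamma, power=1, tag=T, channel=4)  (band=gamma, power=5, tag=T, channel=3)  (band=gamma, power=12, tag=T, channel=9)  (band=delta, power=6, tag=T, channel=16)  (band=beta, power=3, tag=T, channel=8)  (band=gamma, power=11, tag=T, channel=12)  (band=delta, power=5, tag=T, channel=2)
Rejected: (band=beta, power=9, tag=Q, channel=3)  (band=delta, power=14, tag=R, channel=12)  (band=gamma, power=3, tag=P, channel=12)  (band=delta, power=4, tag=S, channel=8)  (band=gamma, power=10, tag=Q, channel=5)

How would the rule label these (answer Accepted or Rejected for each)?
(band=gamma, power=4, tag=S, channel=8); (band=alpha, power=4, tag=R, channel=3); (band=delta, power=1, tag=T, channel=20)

Rejected, Rejected, Accepted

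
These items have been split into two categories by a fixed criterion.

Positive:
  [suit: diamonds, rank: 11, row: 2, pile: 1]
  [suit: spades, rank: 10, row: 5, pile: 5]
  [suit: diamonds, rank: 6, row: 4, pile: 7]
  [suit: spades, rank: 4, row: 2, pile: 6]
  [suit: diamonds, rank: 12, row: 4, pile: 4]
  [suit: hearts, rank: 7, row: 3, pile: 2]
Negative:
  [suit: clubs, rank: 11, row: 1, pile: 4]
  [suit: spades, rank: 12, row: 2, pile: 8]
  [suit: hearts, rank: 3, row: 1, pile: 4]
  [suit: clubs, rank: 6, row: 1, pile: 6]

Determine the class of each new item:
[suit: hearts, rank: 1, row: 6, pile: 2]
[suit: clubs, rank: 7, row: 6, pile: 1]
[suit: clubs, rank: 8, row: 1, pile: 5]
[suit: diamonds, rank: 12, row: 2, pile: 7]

Positive, Positive, Negative, Positive

The common property of the 'Positive' items is: pile ≤ 7 AND row ≥ 2. No 'Negative' item has it.
[suit: hearts, rank: 1, row: 6, pile: 2]: pile = 2, row = 6, fits → Positive.
[suit: clubs, rank: 7, row: 6, pile: 1]: pile = 1, row = 6, fits → Positive.
[suit: clubs, rank: 8, row: 1, pile: 5]: pile = 5, row = 1, lacks this property → Negative.
[suit: diamonds, rank: 12, row: 2, pile: 7]: pile = 7, row = 2, fits → Positive.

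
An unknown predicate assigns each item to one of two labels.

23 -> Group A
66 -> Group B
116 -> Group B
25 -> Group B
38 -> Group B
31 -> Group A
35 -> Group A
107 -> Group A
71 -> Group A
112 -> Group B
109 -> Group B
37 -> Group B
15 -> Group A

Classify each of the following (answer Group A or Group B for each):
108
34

Group B, Group B

The pattern is that an item is 'Group A' exactly when: ≡ 3 (mod 4).
108 — 108 mod 4 = 0, hence Group B. 34 — 34 mod 4 = 2, hence Group B.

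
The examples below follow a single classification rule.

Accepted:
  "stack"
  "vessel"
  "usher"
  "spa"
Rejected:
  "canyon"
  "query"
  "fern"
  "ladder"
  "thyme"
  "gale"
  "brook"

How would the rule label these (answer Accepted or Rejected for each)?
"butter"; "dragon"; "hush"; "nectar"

Rejected, Rejected, Accepted, Rejected

All 'Accepted' examples share one property — contains 's' — and every 'Rejected' example lacks it.
"butter": no 's' — does not satisfy this, so Rejected.
"dragon": no 's' — does not satisfy this, so Rejected.
"hush": has 's' — fits, so Accepted.
"nectar": no 's' — does not satisfy this, so Rejected.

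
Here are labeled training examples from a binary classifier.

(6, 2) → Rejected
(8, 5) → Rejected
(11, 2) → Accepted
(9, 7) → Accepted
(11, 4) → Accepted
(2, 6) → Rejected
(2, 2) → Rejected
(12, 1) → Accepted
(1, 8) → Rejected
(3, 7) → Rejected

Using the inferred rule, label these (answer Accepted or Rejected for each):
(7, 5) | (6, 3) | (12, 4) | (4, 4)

The common property of the 'Accepted' items is: first ≥ 9. No 'Rejected' item has it.

Rejected, Rejected, Accepted, Rejected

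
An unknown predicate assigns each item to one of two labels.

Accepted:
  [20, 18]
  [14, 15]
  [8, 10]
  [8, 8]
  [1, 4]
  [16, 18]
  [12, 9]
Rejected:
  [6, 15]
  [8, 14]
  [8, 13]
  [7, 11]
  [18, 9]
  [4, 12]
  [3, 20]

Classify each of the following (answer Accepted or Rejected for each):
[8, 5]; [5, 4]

Accepted, Accepted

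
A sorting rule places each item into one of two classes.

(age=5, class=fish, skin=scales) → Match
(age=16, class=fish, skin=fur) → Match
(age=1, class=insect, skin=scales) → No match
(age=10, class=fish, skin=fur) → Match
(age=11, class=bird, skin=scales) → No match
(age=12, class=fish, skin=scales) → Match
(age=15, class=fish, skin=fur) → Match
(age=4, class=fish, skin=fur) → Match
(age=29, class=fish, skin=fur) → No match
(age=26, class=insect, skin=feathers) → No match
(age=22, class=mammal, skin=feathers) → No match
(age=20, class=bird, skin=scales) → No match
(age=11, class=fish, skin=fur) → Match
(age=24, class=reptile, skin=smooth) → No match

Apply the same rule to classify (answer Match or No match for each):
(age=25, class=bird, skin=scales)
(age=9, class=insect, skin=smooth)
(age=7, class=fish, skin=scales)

The common property of the 'Match' items is: class is fish AND age ≤ 16. No 'No match' item has it.
(age=25, class=bird, skin=scales) — class is bird, age = 25, hence No match. (age=9, class=insect, skin=smooth) — class is insect, age = 9, hence No match. (age=7, class=fish, skin=scales) — class is fish, age = 7, hence Match.

No match, No match, Match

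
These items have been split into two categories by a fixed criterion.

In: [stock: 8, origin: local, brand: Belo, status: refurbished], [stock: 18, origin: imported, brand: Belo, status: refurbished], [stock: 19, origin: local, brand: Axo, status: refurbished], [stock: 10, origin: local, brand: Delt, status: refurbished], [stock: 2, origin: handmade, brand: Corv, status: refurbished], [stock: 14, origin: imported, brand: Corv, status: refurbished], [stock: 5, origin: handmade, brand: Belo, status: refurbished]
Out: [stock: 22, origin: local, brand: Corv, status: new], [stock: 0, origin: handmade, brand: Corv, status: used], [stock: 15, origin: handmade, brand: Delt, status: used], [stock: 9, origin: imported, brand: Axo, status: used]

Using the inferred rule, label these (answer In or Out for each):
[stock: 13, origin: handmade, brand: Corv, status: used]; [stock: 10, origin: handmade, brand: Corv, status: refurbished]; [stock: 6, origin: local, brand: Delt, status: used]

Out, In, Out

One predicate separates the groups cleanly: status is refurbished.
[stock: 13, origin: handmade, brand: Corv, status: used] — status is used, hence Out. [stock: 10, origin: handmade, brand: Corv, status: refurbished] — status is refurbished, hence In. [stock: 6, origin: local, brand: Delt, status: used] — status is used, hence Out.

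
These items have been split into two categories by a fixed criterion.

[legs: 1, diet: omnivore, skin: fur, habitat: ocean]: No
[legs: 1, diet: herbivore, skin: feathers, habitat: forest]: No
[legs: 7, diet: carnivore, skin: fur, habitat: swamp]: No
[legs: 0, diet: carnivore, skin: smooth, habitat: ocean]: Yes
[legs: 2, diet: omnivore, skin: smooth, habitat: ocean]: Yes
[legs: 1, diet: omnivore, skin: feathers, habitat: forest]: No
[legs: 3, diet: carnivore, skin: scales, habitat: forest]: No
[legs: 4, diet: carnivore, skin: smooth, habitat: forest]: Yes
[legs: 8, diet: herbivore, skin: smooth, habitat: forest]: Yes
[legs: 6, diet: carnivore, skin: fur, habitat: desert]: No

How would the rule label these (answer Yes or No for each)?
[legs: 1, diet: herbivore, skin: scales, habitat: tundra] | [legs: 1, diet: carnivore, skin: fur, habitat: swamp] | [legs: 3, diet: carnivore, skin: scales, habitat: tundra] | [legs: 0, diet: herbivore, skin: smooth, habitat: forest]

Looking at the examples, the only property every 'Yes' case has and every 'No' case lacks is: skin is smooth.

No, No, No, Yes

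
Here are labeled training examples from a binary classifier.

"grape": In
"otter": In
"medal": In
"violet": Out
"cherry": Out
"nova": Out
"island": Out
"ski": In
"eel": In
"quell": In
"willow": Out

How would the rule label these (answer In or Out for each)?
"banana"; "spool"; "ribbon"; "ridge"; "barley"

Out, In, Out, In, Out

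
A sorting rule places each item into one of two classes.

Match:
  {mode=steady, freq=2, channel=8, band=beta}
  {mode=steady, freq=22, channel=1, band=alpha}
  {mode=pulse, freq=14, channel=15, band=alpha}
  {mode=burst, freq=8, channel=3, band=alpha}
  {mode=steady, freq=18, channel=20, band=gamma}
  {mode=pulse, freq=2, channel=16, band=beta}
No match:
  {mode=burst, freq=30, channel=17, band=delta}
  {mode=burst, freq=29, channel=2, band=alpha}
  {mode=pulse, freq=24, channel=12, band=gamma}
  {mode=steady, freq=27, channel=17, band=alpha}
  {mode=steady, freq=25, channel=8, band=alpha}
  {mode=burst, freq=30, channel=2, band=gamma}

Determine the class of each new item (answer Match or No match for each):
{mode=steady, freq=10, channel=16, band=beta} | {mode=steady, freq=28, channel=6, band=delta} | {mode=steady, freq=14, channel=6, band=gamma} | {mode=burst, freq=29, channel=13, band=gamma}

The pattern is that an item is 'Match' exactly when: freq ≤ 22.
Match: {mode=steady, freq=10, channel=16, band=beta}, since freq = 10.
No match: {mode=steady, freq=28, channel=6, band=delta}, since freq = 28.
Match: {mode=steady, freq=14, channel=6, band=gamma}, since freq = 14.
No match: {mode=burst, freq=29, channel=13, band=gamma}, since freq = 29.

Match, No match, Match, No match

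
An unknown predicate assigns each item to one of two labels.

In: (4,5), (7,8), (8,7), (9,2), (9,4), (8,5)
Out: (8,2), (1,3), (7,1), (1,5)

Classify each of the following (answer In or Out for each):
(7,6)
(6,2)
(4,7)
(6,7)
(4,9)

In, Out, In, In, In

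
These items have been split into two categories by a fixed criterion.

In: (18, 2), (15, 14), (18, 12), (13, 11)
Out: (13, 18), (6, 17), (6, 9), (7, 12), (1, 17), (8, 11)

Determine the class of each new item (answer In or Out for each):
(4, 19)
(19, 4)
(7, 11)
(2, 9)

Out, In, Out, Out

The common property of the 'In' items is: first > second. No 'Out' item has it.
(4, 19) — 4 < 19, hence Out. (19, 4) — 19 > 4, hence In. (7, 11) — 7 < 11, hence Out. (2, 9) — 2 < 9, hence Out.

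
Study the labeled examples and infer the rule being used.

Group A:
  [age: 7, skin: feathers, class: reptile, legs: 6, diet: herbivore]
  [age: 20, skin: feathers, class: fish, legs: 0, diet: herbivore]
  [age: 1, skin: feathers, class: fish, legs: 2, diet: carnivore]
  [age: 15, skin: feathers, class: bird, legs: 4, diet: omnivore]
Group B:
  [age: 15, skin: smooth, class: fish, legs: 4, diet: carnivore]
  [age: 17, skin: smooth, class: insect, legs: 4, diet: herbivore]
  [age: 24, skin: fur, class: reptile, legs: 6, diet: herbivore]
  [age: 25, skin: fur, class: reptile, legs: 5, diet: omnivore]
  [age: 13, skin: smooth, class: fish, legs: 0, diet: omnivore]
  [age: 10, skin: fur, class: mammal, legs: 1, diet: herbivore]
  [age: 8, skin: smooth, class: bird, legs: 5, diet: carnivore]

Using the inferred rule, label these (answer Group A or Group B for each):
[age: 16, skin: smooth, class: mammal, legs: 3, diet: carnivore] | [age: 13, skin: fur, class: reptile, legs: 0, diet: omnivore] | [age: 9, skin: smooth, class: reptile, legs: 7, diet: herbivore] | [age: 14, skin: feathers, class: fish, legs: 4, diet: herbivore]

Group B, Group B, Group B, Group A

'Group A' ⟺ skin is feathers.
[age: 16, skin: smooth, class: mammal, legs: 3, diet: carnivore]: skin is smooth, does not pass → Group B.
[age: 13, skin: fur, class: reptile, legs: 0, diet: omnivore]: skin is fur, does not pass → Group B.
[age: 9, skin: smooth, class: reptile, legs: 7, diet: herbivore]: skin is smooth, does not pass → Group B.
[age: 14, skin: feathers, class: fish, legs: 4, diet: herbivore]: skin is feathers, matches → Group A.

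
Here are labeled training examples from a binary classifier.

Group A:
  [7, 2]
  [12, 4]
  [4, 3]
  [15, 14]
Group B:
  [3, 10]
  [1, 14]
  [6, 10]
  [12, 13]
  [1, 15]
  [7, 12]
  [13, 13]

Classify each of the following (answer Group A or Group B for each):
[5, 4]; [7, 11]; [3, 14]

Group A, Group B, Group B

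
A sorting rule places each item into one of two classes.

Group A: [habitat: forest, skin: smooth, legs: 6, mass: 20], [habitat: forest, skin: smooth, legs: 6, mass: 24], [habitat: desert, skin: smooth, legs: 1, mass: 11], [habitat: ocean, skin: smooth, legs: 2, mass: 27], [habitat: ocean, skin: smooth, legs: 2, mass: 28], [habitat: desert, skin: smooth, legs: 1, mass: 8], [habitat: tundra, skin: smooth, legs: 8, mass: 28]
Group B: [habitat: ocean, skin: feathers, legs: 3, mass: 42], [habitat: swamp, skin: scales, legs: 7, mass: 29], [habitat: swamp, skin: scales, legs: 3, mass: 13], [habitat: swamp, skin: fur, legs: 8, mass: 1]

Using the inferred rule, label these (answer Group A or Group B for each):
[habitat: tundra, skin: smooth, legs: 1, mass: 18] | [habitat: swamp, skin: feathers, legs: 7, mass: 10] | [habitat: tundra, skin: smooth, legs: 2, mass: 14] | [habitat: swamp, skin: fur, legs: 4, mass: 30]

The pattern is that an item is 'Group A' exactly when: skin is smooth.
[habitat: tundra, skin: smooth, legs: 1, mass: 18]: skin is smooth — fits, so Group A.
[habitat: swamp, skin: feathers, legs: 7, mass: 10]: skin is feathers — does not pass, so Group B.
[habitat: tundra, skin: smooth, legs: 2, mass: 14]: skin is smooth — fits, so Group A.
[habitat: swamp, skin: fur, legs: 4, mass: 30]: skin is fur — does not pass, so Group B.

Group A, Group B, Group A, Group B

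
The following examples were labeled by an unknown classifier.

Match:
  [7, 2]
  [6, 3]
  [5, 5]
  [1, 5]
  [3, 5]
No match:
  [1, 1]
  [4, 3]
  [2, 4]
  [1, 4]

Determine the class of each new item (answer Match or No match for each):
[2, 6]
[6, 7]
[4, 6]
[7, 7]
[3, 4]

The classifier is using: max ≥ 5.
[2, 6]: max 6 — satisfies this, so Match.
[6, 7]: max 7 — satisfies this, so Match.
[4, 6]: max 6 — satisfies this, so Match.
[7, 7]: max 7 — satisfies this, so Match.
[3, 4]: max 4 — does not pass, so No match.

Match, Match, Match, Match, No match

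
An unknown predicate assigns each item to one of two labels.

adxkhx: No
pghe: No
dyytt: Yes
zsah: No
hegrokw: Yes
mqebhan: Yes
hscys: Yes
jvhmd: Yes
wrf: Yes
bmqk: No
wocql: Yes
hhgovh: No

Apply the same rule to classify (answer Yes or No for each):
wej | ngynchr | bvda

Yes, Yes, No

The pattern is that an item is 'Yes' exactly when: odd length.
wej: Yes (length 3). ngynchr: Yes (length 7). bvda: No (length 4).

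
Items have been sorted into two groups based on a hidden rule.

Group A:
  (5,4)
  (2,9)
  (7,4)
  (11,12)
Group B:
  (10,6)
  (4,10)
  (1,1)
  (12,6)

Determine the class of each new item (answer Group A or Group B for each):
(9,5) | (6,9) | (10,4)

Checking candidate rules against both groups, what survives is: sum is odd.
(9,5): 9+5 = 14 — does not fit, so Group B. (6,9): 6+9 = 15 — qualifies, so Group A. (10,4): 10+4 = 14 — does not fit, so Group B.

Group B, Group A, Group B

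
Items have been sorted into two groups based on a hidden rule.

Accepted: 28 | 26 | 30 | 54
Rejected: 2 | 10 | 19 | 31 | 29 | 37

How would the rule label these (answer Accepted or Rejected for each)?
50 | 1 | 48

Accepted, Rejected, Accepted

All 'Accepted' examples share one property — even AND at least 19 — and every 'Rejected' example lacks it.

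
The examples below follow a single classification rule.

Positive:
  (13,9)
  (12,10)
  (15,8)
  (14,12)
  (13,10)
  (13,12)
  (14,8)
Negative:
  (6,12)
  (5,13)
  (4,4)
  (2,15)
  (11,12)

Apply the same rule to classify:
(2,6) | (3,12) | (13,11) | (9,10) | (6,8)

Negative, Negative, Positive, Negative, Negative

Every 'Positive' example satisfies: first > second. None of the 'Negative' examples do.
(2,6) → 2 < 6 → Negative.
(3,12) → 3 < 12 → Negative.
(13,11) → 13 > 11 → Positive.
(9,10) → 9 < 10 → Negative.
(6,8) → 6 < 8 → Negative.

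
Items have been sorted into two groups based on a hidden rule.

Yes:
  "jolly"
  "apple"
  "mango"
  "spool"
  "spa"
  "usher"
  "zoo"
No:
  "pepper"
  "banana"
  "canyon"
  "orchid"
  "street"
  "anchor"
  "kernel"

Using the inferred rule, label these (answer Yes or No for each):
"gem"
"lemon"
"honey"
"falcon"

A rule that fits every label: odd length — true of each 'Yes' example, false of each 'No' one.
"gem": length 3, meets the rule → Yes.
"lemon": length 5, meets the rule → Yes.
"honey": length 5, meets the rule → Yes.
"falcon": length 6, does not pass → No.

Yes, Yes, Yes, No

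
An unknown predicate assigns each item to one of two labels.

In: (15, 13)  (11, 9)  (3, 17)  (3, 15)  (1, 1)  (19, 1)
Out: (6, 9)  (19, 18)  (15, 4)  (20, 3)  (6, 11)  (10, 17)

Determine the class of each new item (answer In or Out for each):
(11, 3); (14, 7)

In, Out

The pattern is that an item is 'In' exactly when: sum is even.
In: (11, 3), since 11+3 = 14. Out: (14, 7), since 14+7 = 21.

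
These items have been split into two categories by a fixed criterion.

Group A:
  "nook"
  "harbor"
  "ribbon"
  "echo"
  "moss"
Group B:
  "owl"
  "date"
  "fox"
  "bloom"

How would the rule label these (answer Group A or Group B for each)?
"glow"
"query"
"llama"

All 'Group A' examples share one property — even length AND contains 'o' — and every 'Group B' example lacks it.
"glow" → length 4, has 'o' → Group A. "query" → length 5, no 'o' → Group B. "llama" → length 5, no 'o' → Group B.

Group A, Group B, Group B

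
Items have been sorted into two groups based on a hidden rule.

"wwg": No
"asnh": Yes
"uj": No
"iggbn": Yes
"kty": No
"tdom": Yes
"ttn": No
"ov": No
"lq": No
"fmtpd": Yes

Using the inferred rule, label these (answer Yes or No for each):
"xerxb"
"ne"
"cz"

All 'Yes' examples share one property — length ≥ 4 — and every 'No' example lacks it.
"xerxb": length 5, checks out → Yes.
"ne": length 2, lacks this property → No.
"cz": length 2, lacks this property → No.

Yes, No, No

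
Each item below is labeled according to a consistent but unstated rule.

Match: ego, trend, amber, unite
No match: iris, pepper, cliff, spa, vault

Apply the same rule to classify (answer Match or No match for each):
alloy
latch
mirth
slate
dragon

No match, No match, No match, Match, No match

One predicate separates the groups cleanly: odd length AND contains 'e'.
No match: alloy, since length 5, no 'e'. No match: latch, since length 5, no 'e'. No match: mirth, since length 5, no 'e'. Match: slate, since length 5, has 'e'. No match: dragon, since length 6, no 'e'.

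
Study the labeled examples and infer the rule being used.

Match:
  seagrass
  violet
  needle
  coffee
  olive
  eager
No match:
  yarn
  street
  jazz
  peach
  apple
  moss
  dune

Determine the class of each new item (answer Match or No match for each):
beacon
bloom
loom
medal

Match, No match, No match, No match

The classifier is using: has ≥ 3 vowels.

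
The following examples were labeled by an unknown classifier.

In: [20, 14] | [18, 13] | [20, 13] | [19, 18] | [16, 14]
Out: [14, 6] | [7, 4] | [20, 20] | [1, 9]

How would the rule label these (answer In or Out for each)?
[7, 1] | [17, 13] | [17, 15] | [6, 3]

Out, In, In, Out

The simplest hypothesis consistent with all the labels is: first > second AND sum ≥ 30.
[7, 1]: 7 > 1, 7+1 = 8, lacks this property → Out. [17, 13]: 17 > 13, 17+13 = 30, fits → In. [17, 15]: 17 > 15, 17+15 = 32, fits → In. [6, 3]: 6 > 3, 6+3 = 9, lacks this property → Out.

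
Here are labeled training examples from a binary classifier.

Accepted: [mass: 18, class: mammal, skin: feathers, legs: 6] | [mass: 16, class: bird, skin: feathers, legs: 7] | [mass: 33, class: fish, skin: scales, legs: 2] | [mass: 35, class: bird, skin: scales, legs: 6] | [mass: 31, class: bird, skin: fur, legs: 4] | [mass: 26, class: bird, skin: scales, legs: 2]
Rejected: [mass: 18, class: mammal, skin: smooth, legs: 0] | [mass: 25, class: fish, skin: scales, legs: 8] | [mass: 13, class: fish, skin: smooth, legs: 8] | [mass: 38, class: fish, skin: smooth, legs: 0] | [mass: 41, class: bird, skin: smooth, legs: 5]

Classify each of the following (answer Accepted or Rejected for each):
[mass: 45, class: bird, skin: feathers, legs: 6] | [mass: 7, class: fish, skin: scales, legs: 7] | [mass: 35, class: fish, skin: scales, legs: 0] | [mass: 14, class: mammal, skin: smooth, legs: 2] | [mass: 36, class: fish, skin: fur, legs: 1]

Accepted, Accepted, Accepted, Rejected, Accepted

'Accepted' ⟺ skin is not smooth AND legs ≤ 7.
Accepted: [mass: 45, class: bird, skin: feathers, legs: 6], since skin is feathers, legs = 6.
Accepted: [mass: 7, class: fish, skin: scales, legs: 7], since skin is scales, legs = 7.
Accepted: [mass: 35, class: fish, skin: scales, legs: 0], since skin is scales, legs = 0.
Rejected: [mass: 14, class: mammal, skin: smooth, legs: 2], since skin is smooth, legs = 2.
Accepted: [mass: 36, class: fish, skin: fur, legs: 1], since skin is fur, legs = 1.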